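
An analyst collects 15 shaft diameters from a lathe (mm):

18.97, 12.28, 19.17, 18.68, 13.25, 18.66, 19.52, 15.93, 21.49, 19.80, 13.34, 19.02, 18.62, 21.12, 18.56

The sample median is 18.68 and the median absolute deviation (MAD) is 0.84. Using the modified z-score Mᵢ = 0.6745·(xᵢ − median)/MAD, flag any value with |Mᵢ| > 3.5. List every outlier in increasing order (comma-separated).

|Mᵢ| > 3.5 ⇔ |xᵢ − 18.68| > 3.5·0.84/0.6745 = 4.36.
So outliers lie outside [14.32, 23.04].
12.28: M = -5.14 → outlier.
13.25: M = -4.36 → outlier.
13.34: M = -4.29 → outlier.

12.28, 13.25, 13.34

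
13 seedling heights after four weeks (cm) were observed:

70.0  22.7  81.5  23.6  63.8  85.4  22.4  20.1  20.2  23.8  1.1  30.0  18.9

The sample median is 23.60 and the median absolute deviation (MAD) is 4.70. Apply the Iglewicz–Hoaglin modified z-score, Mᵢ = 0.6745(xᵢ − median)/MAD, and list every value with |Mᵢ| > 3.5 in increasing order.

|Mᵢ| > 3.5 ⇔ |xᵢ − 23.60| > 3.5·4.70/0.6745 = 24.39.
So outliers lie outside [-0.79, 47.99].
63.8: M = 5.77 → outlier.
70.0: M = 6.66 → outlier.
81.5: M = 8.31 → outlier.
85.4: M = 8.87 → outlier.

63.8, 70.0, 81.5, 85.4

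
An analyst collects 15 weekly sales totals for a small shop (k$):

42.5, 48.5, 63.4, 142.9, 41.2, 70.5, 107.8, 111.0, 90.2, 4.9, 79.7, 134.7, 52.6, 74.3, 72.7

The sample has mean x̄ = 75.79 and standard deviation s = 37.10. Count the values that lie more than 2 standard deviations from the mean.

0

Cutoffs: x̄ ± 2s = [1.59, 149.99].
Every value lies within the cutoffs.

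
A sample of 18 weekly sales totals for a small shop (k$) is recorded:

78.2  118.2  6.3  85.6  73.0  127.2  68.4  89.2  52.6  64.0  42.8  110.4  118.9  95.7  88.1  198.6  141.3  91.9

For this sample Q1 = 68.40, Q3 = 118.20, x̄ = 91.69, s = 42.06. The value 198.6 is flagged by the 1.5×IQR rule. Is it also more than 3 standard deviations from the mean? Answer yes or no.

no

z = (198.6 − 91.69) / 42.06 = 2.54.
|z| = 2.54 ≤ 3.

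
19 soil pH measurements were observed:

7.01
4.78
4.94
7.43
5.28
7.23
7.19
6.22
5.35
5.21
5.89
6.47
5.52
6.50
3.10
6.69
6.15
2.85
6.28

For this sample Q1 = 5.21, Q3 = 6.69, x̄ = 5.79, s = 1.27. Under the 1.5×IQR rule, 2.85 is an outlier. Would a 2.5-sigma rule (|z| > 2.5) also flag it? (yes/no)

z = (2.85 − 5.79) / 1.27 = -2.31.
|z| = 2.31 ≤ 2.5.

no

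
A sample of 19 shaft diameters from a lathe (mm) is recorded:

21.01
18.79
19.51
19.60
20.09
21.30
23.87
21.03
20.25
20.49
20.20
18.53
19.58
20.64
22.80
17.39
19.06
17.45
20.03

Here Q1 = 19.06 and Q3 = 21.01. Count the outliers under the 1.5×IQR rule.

0

IQR = 1.95; fences at 19.06 − 2.925 = 16.135 and 21.01 + 2.925 = 23.935.
Every value lies within the cutoffs.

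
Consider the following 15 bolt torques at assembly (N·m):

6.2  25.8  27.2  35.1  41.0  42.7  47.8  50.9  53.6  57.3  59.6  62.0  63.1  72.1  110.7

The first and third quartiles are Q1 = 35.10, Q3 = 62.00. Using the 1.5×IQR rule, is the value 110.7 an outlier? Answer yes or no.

IQR = Q3 − Q1 = 62.00 − 35.10 = 26.90.
Lower fence = Q1 − 1.5·IQR = 35.10 − 40.35 = -5.25.
Upper fence = Q3 + 1.5·IQR = 62.00 + 40.35 = 102.35.
110.7 lies above the upper fence.

yes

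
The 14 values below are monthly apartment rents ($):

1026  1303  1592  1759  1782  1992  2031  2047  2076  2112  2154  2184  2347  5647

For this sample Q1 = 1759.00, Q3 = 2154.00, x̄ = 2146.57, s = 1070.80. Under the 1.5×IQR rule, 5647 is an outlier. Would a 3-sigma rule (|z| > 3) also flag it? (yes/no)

z = (5647 − 2146.57) / 1070.80 = 3.27.
|z| = 3.27 > 3.

yes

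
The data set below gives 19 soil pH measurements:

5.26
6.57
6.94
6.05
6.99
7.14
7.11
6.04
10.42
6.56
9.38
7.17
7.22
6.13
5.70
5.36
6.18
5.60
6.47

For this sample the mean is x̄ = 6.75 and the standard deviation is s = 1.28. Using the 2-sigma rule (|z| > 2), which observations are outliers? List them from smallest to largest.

Cutoffs at x̄ ± 2s: 6.75 ± 2·1.28 = [4.19, 9.31].
9.38: z = 2.05, |z| > 2 → outlier.
10.42: z = 2.87, |z| > 2 → outlier.
Every other value lies within [4.19, 9.31].

9.38, 10.42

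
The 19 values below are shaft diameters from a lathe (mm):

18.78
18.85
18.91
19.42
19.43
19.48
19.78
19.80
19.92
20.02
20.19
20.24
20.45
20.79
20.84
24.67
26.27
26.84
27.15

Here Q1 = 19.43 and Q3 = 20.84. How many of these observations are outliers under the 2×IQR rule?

IQR = 1.41; fences at 19.43 − 2.82 = 16.61 and 20.84 + 2.82 = 23.66.
Outside the cutoffs: 24.67, 26.27, 26.84, 27.15.

4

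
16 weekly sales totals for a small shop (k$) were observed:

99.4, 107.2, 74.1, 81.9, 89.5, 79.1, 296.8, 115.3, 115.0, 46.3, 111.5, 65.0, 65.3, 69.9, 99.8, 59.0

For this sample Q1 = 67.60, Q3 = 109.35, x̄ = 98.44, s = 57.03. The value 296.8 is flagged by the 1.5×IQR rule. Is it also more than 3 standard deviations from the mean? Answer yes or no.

z = (296.8 − 98.44) / 57.03 = 3.48.
|z| = 3.48 > 3.

yes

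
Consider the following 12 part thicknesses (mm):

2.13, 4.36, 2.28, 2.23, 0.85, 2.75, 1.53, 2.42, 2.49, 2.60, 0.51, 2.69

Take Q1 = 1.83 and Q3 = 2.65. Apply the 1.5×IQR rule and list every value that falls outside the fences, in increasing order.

0.51, 4.36

IQR = Q3 − Q1 = 2.65 − 1.83 = 0.82.
Lower fence = Q1 − 1.5·IQR = 1.83 − 1.23 = 0.60.
Upper fence = Q3 + 1.5·IQR = 2.65 + 1.23 = 3.88.
0.51 < 0.60 → outlier.
4.36 > 3.88 → outlier.
All remaining values lie within [0.60, 3.88].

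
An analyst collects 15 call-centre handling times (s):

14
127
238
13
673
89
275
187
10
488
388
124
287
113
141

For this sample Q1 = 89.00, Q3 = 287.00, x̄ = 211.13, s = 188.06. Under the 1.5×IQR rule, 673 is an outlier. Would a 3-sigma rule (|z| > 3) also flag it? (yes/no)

no

z = (673 − 211.13) / 188.06 = 2.46.
|z| = 2.46 ≤ 3.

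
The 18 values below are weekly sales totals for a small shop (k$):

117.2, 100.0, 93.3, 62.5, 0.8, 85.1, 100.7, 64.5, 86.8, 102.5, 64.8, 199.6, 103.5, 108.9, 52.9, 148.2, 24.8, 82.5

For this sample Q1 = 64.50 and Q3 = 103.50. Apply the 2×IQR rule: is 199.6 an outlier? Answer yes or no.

yes

IQR = Q3 − Q1 = 103.50 − 64.50 = 39.00.
Lower fence = Q1 − 2·IQR = 64.50 − 78.00 = -13.50.
Upper fence = Q3 + 2·IQR = 103.50 + 78.00 = 181.50.
199.6 lies above the upper fence.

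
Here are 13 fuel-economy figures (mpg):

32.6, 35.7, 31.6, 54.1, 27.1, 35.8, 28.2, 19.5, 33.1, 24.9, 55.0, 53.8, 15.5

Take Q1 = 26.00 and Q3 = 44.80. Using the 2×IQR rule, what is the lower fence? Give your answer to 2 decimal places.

IQR = Q3 − Q1 = 44.80 − 26.00 = 18.80.
Lower fence = Q1 − 2·IQR = 26.00 − 37.60 = -11.60.
Upper fence = Q3 + 2·IQR = 44.80 + 37.60 = 82.40.

-11.60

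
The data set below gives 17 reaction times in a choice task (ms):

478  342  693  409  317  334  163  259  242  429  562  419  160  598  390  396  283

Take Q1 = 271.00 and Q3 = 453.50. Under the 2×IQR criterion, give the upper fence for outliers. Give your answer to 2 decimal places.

818.50

IQR = Q3 − Q1 = 453.50 − 271.00 = 182.50.
Lower fence = Q1 − 2·IQR = 271.00 − 365.00 = -94.00.
Upper fence = Q3 + 2·IQR = 453.50 + 365.00 = 818.50.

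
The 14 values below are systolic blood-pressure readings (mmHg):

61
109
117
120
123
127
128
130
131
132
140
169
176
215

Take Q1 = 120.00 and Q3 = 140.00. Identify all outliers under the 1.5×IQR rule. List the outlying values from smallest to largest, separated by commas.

61, 176, 215

IQR = Q3 − Q1 = 140.00 − 120.00 = 20.00.
Lower fence = Q1 − 1.5·IQR = 120.00 − 30.00 = 90.00.
Upper fence = Q3 + 1.5·IQR = 140.00 + 30.00 = 170.00.
61 < 90.00 → outlier.
176 > 170.00 → outlier.
215 > 170.00 → outlier.
All remaining values lie within [90.00, 170.00].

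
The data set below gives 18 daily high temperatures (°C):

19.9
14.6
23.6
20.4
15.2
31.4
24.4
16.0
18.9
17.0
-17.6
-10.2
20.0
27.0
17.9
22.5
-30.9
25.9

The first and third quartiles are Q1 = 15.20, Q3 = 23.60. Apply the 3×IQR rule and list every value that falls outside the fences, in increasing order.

IQR = Q3 − Q1 = 23.60 − 15.20 = 8.40.
Lower fence = Q1 − 3·IQR = 15.20 − 25.20 = -10.00.
Upper fence = Q3 + 3·IQR = 23.60 + 25.20 = 48.80.
-30.9 < -10.00 → outlier.
-17.6 < -10.00 → outlier.
-10.2 < -10.00 → outlier.
All remaining values lie within [-10.00, 48.80].

-30.9, -17.6, -10.2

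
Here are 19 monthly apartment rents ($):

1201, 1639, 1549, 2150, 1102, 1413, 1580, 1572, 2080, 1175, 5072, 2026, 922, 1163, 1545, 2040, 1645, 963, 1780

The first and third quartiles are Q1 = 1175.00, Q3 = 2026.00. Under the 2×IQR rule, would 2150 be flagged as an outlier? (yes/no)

IQR = Q3 − Q1 = 2026.00 − 1175.00 = 851.00.
Lower fence = Q1 − 2·IQR = 1175.00 − 1702.00 = -527.00.
Upper fence = Q3 + 2·IQR = 2026.00 + 1702.00 = 3728.00.
2150 lies within [-527.00, 3728.00].

no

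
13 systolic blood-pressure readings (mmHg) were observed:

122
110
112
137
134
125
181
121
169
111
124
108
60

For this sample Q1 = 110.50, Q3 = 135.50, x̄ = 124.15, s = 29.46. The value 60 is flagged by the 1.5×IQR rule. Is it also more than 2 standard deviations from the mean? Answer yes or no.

yes

z = (60 − 124.15) / 29.46 = -2.18.
|z| = 2.18 > 2.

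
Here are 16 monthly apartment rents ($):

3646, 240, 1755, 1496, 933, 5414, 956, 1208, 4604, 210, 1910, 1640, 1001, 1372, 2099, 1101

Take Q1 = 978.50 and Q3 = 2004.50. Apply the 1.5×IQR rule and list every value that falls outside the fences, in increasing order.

3646, 4604, 5414

IQR = Q3 − Q1 = 2004.50 − 978.50 = 1026.00.
Lower fence = Q1 − 1.5·IQR = 978.50 − 1539.00 = -560.50.
Upper fence = Q3 + 1.5·IQR = 2004.50 + 1539.00 = 3543.50.
3646 > 3543.50 → outlier.
4604 > 3543.50 → outlier.
5414 > 3543.50 → outlier.
All remaining values lie within [-560.50, 3543.50].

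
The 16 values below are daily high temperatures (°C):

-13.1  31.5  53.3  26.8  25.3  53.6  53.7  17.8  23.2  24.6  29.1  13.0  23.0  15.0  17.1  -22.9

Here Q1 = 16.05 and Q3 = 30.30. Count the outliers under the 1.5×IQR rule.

5

IQR = 14.25; fences at 16.05 − 21.375 = -5.325 and 30.30 + 21.375 = 51.675.
Outside the cutoffs: -22.9, -13.1, 53.3, 53.6, 53.7.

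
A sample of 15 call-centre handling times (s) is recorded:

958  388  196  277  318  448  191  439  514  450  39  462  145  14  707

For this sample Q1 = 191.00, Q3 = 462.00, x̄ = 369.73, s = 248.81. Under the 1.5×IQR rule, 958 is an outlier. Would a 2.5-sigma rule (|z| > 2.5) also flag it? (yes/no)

no

z = (958 − 369.73) / 248.81 = 2.36.
|z| = 2.36 ≤ 2.5.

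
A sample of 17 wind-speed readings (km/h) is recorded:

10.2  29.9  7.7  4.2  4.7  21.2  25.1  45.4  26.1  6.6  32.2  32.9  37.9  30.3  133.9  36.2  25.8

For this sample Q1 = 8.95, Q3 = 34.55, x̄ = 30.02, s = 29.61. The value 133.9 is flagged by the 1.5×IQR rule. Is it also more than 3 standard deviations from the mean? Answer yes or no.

z = (133.9 − 30.02) / 29.61 = 3.51.
|z| = 3.51 > 3.

yes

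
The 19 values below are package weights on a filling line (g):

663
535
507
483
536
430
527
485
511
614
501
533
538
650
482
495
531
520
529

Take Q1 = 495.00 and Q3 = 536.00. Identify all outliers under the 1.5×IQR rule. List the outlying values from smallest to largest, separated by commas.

IQR = Q3 − Q1 = 536.00 − 495.00 = 41.00.
Lower fence = Q1 − 1.5·IQR = 495.00 − 61.50 = 433.50.
Upper fence = Q3 + 1.5·IQR = 536.00 + 61.50 = 597.50.
430 < 433.50 → outlier.
614 > 597.50 → outlier.
650 > 597.50 → outlier.
663 > 597.50 → outlier.
All remaining values lie within [433.50, 597.50].

430, 614, 650, 663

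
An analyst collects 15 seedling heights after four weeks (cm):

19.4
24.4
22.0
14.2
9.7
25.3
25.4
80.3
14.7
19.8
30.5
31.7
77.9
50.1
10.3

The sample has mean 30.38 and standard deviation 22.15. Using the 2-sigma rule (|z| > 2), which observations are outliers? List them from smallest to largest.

77.9, 80.3

Cutoffs at x̄ ± 2s: 30.38 ± 2·22.15 = [-13.92, 74.68].
77.9: z = 2.15, |z| > 2 → outlier.
80.3: z = 2.25, |z| > 2 → outlier.
Every other value lies within [-13.92, 74.68].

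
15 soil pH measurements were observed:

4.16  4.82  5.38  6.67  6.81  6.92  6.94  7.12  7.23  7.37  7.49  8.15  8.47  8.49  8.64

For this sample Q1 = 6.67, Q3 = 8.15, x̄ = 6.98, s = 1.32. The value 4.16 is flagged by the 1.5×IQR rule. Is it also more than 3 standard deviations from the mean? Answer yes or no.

no

z = (4.16 − 6.98) / 1.32 = -2.14.
|z| = 2.14 ≤ 3.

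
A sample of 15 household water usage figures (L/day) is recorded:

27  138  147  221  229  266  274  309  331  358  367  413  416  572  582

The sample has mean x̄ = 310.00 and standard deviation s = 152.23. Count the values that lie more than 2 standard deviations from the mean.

Cutoffs: x̄ ± 2s = [5.54, 614.46].
Every value lies within the cutoffs.

0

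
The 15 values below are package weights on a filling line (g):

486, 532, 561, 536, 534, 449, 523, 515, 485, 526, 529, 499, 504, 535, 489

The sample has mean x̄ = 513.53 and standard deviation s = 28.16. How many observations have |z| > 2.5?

Cutoffs: x̄ ± 2.5s = [443.13, 583.93].
Every value lies within the cutoffs.

0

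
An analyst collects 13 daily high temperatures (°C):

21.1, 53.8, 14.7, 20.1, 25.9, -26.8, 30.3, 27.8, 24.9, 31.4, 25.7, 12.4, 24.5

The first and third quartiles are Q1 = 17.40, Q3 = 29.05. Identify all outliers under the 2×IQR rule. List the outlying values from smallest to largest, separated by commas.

-26.8, 53.8

IQR = Q3 − Q1 = 29.05 − 17.40 = 11.65.
Lower fence = Q1 − 2·IQR = 17.40 − 23.30 = -5.90.
Upper fence = Q3 + 2·IQR = 29.05 + 23.30 = 52.35.
-26.8 < -5.90 → outlier.
53.8 > 52.35 → outlier.
All remaining values lie within [-5.90, 52.35].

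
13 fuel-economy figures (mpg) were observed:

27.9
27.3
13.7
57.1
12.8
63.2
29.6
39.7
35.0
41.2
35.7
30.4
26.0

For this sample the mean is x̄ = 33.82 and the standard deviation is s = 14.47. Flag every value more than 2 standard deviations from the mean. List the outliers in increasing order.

63.2

Cutoffs at x̄ ± 2s: 33.82 ± 2·14.47 = [4.88, 62.76].
63.2: z = 2.03, |z| > 2 → outlier.
Every other value lies within [4.88, 62.76].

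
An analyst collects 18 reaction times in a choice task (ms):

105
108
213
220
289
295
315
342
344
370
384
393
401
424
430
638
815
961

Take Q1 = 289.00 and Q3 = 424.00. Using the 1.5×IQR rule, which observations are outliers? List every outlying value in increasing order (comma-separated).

IQR = Q3 − Q1 = 424.00 − 289.00 = 135.00.
Lower fence = Q1 − 1.5·IQR = 289.00 − 202.50 = 86.50.
Upper fence = Q3 + 1.5·IQR = 424.00 + 202.50 = 626.50.
638 > 626.50 → outlier.
815 > 626.50 → outlier.
961 > 626.50 → outlier.
All remaining values lie within [86.50, 626.50].

638, 815, 961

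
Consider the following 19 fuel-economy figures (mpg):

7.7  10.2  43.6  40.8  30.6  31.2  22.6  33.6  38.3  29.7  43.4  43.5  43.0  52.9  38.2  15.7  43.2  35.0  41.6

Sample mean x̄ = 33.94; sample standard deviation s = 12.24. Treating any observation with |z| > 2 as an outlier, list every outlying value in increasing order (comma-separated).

7.7

Cutoffs at x̄ ± 2s: 33.94 ± 2·12.24 = [9.46, 58.42].
7.7: z = -2.14, |z| > 2 → outlier.
Every other value lies within [9.46, 58.42].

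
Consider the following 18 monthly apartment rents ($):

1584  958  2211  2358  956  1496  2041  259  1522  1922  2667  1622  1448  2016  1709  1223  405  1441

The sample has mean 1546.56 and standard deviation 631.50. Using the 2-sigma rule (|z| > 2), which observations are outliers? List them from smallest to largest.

259

Cutoffs at x̄ ± 2s: 1546.56 ± 2·631.50 = [283.56, 2809.56].
259: z = -2.04, |z| > 2 → outlier.
Every other value lies within [283.56, 2809.56].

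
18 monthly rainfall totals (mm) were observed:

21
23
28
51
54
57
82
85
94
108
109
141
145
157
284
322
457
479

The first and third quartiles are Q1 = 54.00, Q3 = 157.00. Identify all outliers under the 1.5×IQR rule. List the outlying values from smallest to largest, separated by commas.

322, 457, 479

IQR = Q3 − Q1 = 157.00 − 54.00 = 103.00.
Lower fence = Q1 − 1.5·IQR = 54.00 − 154.50 = -100.50.
Upper fence = Q3 + 1.5·IQR = 157.00 + 154.50 = 311.50.
322 > 311.50 → outlier.
457 > 311.50 → outlier.
479 > 311.50 → outlier.
All remaining values lie within [-100.50, 311.50].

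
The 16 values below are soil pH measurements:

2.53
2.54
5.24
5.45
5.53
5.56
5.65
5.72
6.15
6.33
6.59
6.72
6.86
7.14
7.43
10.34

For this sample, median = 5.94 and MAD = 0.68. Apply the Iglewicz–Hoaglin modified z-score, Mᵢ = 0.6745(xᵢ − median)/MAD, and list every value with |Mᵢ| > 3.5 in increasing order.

10.34

|Mᵢ| > 3.5 ⇔ |xᵢ − 5.94| > 3.5·0.68/0.6745 = 3.53.
So outliers lie outside [2.41, 9.47].
10.34: M = 4.36 → outlier.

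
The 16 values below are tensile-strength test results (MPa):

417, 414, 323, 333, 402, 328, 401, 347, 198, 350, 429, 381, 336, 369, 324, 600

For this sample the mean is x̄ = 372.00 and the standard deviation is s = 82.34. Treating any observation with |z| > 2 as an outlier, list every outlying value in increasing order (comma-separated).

198, 600

Cutoffs at x̄ ± 2s: 372.00 ± 2·82.34 = [207.32, 536.68].
198: z = -2.11, |z| > 2 → outlier.
600: z = 2.77, |z| > 2 → outlier.
Every other value lies within [207.32, 536.68].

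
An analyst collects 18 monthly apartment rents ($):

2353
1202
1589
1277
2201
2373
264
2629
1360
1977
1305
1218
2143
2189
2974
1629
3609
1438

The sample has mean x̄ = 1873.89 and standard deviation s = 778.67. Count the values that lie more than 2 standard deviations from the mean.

2

Cutoffs: x̄ ± 2s = [316.55, 3431.23].
Outside the cutoffs: 264, 3609.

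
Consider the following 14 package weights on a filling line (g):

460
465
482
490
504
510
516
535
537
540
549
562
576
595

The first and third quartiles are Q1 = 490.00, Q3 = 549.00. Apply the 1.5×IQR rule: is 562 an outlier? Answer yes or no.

no

IQR = Q3 − Q1 = 549.00 − 490.00 = 59.00.
Lower fence = Q1 − 1.5·IQR = 490.00 − 88.50 = 401.50.
Upper fence = Q3 + 1.5·IQR = 549.00 + 88.50 = 637.50.
562 lies within [401.50, 637.50].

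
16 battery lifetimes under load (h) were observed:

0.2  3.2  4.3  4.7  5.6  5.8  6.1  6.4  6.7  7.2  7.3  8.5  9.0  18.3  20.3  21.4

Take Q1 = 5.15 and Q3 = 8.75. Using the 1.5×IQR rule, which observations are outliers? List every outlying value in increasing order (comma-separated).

18.3, 20.3, 21.4

IQR = Q3 − Q1 = 8.75 − 5.15 = 3.60.
Lower fence = Q1 − 1.5·IQR = 5.15 − 5.40 = -0.25.
Upper fence = Q3 + 1.5·IQR = 8.75 + 5.40 = 14.15.
18.3 > 14.15 → outlier.
20.3 > 14.15 → outlier.
21.4 > 14.15 → outlier.
All remaining values lie within [-0.25, 14.15].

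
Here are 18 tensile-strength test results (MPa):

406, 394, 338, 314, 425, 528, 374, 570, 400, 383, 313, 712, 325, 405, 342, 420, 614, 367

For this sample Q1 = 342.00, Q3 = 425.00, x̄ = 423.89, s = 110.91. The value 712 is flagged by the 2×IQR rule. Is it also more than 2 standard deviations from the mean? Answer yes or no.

z = (712 − 423.89) / 110.91 = 2.60.
|z| = 2.60 > 2.

yes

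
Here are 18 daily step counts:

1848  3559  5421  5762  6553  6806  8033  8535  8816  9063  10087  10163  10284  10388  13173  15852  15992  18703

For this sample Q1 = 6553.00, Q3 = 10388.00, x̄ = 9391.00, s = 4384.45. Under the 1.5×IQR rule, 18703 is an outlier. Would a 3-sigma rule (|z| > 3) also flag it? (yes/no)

z = (18703 − 9391.00) / 4384.45 = 2.12.
|z| = 2.12 ≤ 3.

no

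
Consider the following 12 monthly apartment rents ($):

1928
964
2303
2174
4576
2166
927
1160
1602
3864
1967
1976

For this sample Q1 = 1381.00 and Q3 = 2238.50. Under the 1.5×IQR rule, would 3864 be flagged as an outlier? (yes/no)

IQR = Q3 − Q1 = 2238.50 − 1381.00 = 857.50.
Lower fence = Q1 − 1.5·IQR = 1381.00 − 1286.25 = 94.75.
Upper fence = Q3 + 1.5·IQR = 2238.50 + 1286.25 = 3524.75.
3864 lies above the upper fence.

yes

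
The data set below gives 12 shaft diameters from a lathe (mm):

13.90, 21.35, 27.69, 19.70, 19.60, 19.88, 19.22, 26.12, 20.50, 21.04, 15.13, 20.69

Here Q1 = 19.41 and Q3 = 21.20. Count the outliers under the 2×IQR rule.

IQR = 1.79; fences at 19.41 − 3.58 = 15.83 and 21.20 + 3.58 = 24.78.
Outside the cutoffs: 13.90, 15.13, 26.12, 27.69.

4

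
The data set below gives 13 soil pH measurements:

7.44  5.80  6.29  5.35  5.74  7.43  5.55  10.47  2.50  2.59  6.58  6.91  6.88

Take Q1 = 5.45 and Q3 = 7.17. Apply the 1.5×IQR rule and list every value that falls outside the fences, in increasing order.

IQR = Q3 − Q1 = 7.17 − 5.45 = 1.72.
Lower fence = Q1 − 1.5·IQR = 5.45 − 2.58 = 2.87.
Upper fence = Q3 + 1.5·IQR = 7.17 + 2.58 = 9.75.
2.50 < 2.87 → outlier.
2.59 < 2.87 → outlier.
10.47 > 9.75 → outlier.
All remaining values lie within [2.87, 9.75].

2.50, 2.59, 10.47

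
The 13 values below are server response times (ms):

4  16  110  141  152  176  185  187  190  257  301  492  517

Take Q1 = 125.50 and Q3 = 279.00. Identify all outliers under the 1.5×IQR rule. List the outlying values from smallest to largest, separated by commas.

IQR = Q3 − Q1 = 279.00 − 125.50 = 153.50.
Lower fence = Q1 − 1.5·IQR = 125.50 − 230.25 = -104.75.
Upper fence = Q3 + 1.5·IQR = 279.00 + 230.25 = 509.25.
517 > 509.25 → outlier.
All remaining values lie within [-104.75, 509.25].

517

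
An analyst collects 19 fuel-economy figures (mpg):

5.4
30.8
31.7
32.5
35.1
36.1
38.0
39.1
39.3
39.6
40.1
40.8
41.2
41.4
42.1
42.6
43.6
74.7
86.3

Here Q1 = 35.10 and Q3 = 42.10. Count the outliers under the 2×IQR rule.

3

IQR = 7.00; fences at 35.10 − 14.00 = 21.10 and 42.10 + 14.00 = 56.10.
Outside the cutoffs: 5.4, 74.7, 86.3.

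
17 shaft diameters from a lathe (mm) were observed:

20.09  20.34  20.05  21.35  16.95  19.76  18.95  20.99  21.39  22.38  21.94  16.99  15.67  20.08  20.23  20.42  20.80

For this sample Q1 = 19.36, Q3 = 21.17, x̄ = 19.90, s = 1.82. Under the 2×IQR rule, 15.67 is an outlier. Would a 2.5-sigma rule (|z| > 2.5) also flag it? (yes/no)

no

z = (15.67 − 19.90) / 1.82 = -2.32.
|z| = 2.32 ≤ 2.5.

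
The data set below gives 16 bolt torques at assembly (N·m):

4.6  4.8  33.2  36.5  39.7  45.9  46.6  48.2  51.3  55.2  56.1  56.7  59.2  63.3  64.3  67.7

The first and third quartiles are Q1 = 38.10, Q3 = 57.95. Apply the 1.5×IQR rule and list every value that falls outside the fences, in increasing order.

4.6, 4.8

IQR = Q3 − Q1 = 57.95 − 38.10 = 19.85.
Lower fence = Q1 − 1.5·IQR = 38.10 − 29.775 = 8.325.
Upper fence = Q3 + 1.5·IQR = 57.95 + 29.775 = 87.725.
4.6 < 8.325 → outlier.
4.8 < 8.325 → outlier.
All remaining values lie within [8.325, 87.725].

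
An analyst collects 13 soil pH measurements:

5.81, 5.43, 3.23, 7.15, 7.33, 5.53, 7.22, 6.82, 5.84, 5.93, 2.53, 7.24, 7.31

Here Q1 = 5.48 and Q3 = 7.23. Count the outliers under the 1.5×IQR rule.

1

IQR = 1.75; fences at 5.48 − 2.625 = 2.855 and 7.23 + 2.625 = 9.855.
Outside the cutoffs: 2.53.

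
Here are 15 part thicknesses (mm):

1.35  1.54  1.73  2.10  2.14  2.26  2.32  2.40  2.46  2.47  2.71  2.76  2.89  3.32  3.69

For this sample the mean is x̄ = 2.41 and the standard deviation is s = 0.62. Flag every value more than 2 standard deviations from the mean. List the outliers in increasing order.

3.69

Cutoffs at x̄ ± 2s: 2.41 ± 2·0.62 = [1.17, 3.65].
3.69: z = 2.06, |z| > 2 → outlier.
Every other value lies within [1.17, 3.65].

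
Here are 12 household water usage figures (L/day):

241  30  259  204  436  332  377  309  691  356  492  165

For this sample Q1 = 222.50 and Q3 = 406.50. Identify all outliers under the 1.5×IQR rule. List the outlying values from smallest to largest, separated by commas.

691

IQR = Q3 − Q1 = 406.50 − 222.50 = 184.00.
Lower fence = Q1 − 1.5·IQR = 222.50 − 276.00 = -53.50.
Upper fence = Q3 + 1.5·IQR = 406.50 + 276.00 = 682.50.
691 > 682.50 → outlier.
All remaining values lie within [-53.50, 682.50].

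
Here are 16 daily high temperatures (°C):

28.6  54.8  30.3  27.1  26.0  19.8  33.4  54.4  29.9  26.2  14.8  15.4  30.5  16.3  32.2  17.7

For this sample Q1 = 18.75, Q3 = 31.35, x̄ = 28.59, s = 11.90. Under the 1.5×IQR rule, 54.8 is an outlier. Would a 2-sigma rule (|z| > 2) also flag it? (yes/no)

z = (54.8 − 28.59) / 11.90 = 2.20.
|z| = 2.20 > 2.

yes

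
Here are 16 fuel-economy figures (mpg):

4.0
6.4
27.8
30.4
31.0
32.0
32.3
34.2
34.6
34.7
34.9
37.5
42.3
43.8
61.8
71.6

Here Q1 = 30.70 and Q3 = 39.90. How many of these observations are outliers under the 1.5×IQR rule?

4

IQR = 9.20; fences at 30.70 − 13.80 = 16.90 and 39.90 + 13.80 = 53.70.
Outside the cutoffs: 4.0, 6.4, 61.8, 71.6.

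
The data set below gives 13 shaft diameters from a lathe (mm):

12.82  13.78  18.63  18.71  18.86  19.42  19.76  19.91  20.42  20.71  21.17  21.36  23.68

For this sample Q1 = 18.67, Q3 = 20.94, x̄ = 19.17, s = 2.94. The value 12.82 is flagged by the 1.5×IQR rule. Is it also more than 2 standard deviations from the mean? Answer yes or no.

z = (12.82 − 19.17) / 2.94 = -2.16.
|z| = 2.16 > 2.

yes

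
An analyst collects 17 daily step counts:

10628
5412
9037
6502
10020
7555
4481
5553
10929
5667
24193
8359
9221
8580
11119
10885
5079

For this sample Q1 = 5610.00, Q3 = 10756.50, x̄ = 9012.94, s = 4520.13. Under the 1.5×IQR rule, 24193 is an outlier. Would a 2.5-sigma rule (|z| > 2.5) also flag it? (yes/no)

yes

z = (24193 − 9012.94) / 4520.13 = 3.36.
|z| = 3.36 > 2.5.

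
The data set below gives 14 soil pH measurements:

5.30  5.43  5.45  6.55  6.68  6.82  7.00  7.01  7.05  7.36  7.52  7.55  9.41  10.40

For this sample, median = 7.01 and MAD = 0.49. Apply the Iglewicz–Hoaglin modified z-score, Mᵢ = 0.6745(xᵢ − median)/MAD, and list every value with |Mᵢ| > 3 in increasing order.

9.41, 10.40

|Mᵢ| > 3 ⇔ |xᵢ − 7.01| > 3·0.49/0.6745 = 2.18.
So outliers lie outside [4.83, 9.19].
9.41: M = 3.30 → outlier.
10.40: M = 4.67 → outlier.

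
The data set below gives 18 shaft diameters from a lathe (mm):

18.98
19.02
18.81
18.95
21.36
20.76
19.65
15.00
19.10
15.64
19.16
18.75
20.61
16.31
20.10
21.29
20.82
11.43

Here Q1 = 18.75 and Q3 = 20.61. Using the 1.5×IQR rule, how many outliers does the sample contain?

IQR = 1.86; fences at 18.75 − 2.79 = 15.96 and 20.61 + 2.79 = 23.40.
Outside the cutoffs: 11.43, 15.00, 15.64.

3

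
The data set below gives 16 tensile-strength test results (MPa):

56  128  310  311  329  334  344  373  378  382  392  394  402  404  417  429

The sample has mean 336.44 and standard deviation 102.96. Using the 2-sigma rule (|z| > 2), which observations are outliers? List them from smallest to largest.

Cutoffs at x̄ ± 2s: 336.44 ± 2·102.96 = [130.52, 542.36].
56: z = -2.72, |z| > 2 → outlier.
128: z = -2.02, |z| > 2 → outlier.
Every other value lies within [130.52, 542.36].

56, 128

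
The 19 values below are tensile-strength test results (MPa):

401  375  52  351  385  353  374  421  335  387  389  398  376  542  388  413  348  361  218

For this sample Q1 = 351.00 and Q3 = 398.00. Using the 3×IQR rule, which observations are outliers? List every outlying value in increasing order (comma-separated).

IQR = Q3 − Q1 = 398.00 − 351.00 = 47.00.
Lower fence = Q1 − 3·IQR = 351.00 − 141.00 = 210.00.
Upper fence = Q3 + 3·IQR = 398.00 + 141.00 = 539.00.
52 < 210.00 → outlier.
542 > 539.00 → outlier.
All remaining values lie within [210.00, 539.00].

52, 542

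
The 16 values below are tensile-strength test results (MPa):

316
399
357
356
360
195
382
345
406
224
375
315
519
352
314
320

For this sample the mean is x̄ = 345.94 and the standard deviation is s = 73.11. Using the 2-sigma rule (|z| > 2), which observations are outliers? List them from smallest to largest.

Cutoffs at x̄ ± 2s: 345.94 ± 2·73.11 = [199.72, 492.16].
195: z = -2.06, |z| > 2 → outlier.
519: z = 2.37, |z| > 2 → outlier.
Every other value lies within [199.72, 492.16].

195, 519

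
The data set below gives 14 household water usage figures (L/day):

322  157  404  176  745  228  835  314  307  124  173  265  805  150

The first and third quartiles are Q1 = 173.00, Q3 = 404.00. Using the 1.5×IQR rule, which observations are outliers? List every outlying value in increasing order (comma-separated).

IQR = Q3 − Q1 = 404.00 − 173.00 = 231.00.
Lower fence = Q1 − 1.5·IQR = 173.00 − 346.50 = -173.50.
Upper fence = Q3 + 1.5·IQR = 404.00 + 346.50 = 750.50.
805 > 750.50 → outlier.
835 > 750.50 → outlier.
All remaining values lie within [-173.50, 750.50].

805, 835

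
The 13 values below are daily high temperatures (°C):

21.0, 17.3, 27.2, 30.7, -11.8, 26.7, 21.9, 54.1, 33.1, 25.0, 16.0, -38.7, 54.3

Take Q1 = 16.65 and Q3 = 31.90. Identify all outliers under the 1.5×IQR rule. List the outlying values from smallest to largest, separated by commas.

-38.7, -11.8

IQR = Q3 − Q1 = 31.90 − 16.65 = 15.25.
Lower fence = Q1 − 1.5·IQR = 16.65 − 22.875 = -6.225.
Upper fence = Q3 + 1.5·IQR = 31.90 + 22.875 = 54.775.
-38.7 < -6.225 → outlier.
-11.8 < -6.225 → outlier.
All remaining values lie within [-6.225, 54.775].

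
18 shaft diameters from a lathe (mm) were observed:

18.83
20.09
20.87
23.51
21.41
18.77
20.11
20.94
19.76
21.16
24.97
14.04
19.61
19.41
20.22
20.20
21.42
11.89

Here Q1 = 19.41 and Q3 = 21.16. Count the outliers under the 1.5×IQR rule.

3

IQR = 1.75; fences at 19.41 − 2.625 = 16.785 and 21.16 + 2.625 = 23.785.
Outside the cutoffs: 11.89, 14.04, 24.97.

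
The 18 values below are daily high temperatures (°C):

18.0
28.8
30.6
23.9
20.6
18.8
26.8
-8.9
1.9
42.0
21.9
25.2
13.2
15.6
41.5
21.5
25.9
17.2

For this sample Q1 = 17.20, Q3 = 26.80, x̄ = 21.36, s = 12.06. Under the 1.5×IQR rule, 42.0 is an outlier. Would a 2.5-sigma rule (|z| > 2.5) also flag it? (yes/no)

no

z = (42.0 − 21.36) / 12.06 = 1.71.
|z| = 1.71 ≤ 2.5.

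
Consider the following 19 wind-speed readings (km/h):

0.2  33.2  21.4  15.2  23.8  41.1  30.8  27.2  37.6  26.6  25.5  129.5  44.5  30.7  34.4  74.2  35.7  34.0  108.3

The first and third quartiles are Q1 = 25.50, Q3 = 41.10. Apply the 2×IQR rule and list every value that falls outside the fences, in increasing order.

74.2, 108.3, 129.5

IQR = Q3 − Q1 = 41.10 − 25.50 = 15.60.
Lower fence = Q1 − 2·IQR = 25.50 − 31.20 = -5.70.
Upper fence = Q3 + 2·IQR = 41.10 + 31.20 = 72.30.
74.2 > 72.30 → outlier.
108.3 > 72.30 → outlier.
129.5 > 72.30 → outlier.
All remaining values lie within [-5.70, 72.30].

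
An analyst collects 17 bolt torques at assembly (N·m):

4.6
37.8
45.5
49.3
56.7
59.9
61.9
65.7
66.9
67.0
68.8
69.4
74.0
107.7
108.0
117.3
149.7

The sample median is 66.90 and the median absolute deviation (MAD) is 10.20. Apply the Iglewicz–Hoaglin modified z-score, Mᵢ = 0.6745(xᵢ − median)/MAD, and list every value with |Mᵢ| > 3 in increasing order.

4.6, 117.3, 149.7

|Mᵢ| > 3 ⇔ |xᵢ − 66.90| > 3·10.20/0.6745 = 45.37.
So outliers lie outside [21.53, 112.27].
4.6: M = -4.12 → outlier.
117.3: M = 3.33 → outlier.
149.7: M = 5.48 → outlier.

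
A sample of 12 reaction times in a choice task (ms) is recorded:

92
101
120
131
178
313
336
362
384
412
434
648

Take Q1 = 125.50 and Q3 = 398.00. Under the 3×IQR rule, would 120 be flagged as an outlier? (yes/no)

no

IQR = Q3 − Q1 = 398.00 − 125.50 = 272.50.
Lower fence = Q1 − 3·IQR = 125.50 − 817.50 = -692.00.
Upper fence = Q3 + 3·IQR = 398.00 + 817.50 = 1215.50.
120 lies within [-692.00, 1215.50].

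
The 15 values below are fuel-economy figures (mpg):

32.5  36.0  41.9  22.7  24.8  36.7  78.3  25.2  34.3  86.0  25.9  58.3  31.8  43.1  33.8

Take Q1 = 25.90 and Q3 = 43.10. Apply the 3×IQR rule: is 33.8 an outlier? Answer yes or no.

IQR = Q3 − Q1 = 43.10 − 25.90 = 17.20.
Lower fence = Q1 − 3·IQR = 25.90 − 51.60 = -25.70.
Upper fence = Q3 + 3·IQR = 43.10 + 51.60 = 94.70.
33.8 lies within [-25.70, 94.70].

no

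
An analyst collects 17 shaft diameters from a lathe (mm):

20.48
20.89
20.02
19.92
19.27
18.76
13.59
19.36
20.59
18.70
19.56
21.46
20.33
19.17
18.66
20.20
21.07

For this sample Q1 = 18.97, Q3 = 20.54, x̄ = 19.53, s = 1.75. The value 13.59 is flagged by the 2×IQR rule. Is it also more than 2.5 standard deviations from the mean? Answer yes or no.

z = (13.59 − 19.53) / 1.75 = -3.39.
|z| = 3.39 > 2.5.

yes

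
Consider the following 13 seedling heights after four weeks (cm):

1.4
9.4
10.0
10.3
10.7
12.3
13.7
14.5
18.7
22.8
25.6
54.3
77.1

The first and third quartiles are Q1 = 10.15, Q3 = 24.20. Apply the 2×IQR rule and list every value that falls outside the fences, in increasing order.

54.3, 77.1

IQR = Q3 − Q1 = 24.20 − 10.15 = 14.05.
Lower fence = Q1 − 2·IQR = 10.15 − 28.10 = -17.95.
Upper fence = Q3 + 2·IQR = 24.20 + 28.10 = 52.30.
54.3 > 52.30 → outlier.
77.1 > 52.30 → outlier.
All remaining values lie within [-17.95, 52.30].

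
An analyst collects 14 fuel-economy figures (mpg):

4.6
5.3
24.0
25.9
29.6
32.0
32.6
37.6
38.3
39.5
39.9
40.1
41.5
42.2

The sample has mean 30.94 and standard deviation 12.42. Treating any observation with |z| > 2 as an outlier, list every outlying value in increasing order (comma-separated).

4.6, 5.3

Cutoffs at x̄ ± 2s: 30.94 ± 2·12.42 = [6.10, 55.78].
4.6: z = -2.12, |z| > 2 → outlier.
5.3: z = -2.06, |z| > 2 → outlier.
Every other value lies within [6.10, 55.78].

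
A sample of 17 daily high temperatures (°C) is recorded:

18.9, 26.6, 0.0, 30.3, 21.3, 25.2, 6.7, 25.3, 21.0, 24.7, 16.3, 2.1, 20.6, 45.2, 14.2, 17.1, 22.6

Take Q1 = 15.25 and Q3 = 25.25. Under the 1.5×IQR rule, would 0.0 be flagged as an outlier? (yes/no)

IQR = Q3 − Q1 = 25.25 − 15.25 = 10.00.
Lower fence = Q1 − 1.5·IQR = 15.25 − 15.00 = 0.25.
Upper fence = Q3 + 1.5·IQR = 25.25 + 15.00 = 40.25.
0.0 lies below the lower fence.

yes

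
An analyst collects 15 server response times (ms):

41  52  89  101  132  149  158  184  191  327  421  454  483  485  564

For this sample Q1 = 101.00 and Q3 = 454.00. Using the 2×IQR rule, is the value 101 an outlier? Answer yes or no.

no

IQR = Q3 − Q1 = 454.00 − 101.00 = 353.00.
Lower fence = Q1 − 2·IQR = 101.00 − 706.00 = -605.00.
Upper fence = Q3 + 2·IQR = 454.00 + 706.00 = 1160.00.
101 lies within [-605.00, 1160.00].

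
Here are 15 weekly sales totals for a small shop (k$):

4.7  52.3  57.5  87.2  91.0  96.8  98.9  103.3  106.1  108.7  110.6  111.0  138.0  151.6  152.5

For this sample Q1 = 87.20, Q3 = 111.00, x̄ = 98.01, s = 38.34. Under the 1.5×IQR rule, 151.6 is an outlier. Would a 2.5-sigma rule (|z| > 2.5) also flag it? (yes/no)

z = (151.6 − 98.01) / 38.34 = 1.40.
|z| = 1.40 ≤ 2.5.

no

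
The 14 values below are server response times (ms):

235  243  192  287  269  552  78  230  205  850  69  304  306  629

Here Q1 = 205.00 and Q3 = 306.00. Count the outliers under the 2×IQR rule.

3

IQR = 101.00; fences at 205.00 − 202.00 = 3.00 and 306.00 + 202.00 = 508.00.
Outside the cutoffs: 552, 629, 850.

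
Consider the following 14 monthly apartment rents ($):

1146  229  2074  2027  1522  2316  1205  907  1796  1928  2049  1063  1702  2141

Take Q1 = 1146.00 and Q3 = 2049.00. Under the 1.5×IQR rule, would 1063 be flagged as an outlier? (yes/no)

IQR = Q3 − Q1 = 2049.00 − 1146.00 = 903.00.
Lower fence = Q1 − 1.5·IQR = 1146.00 − 1354.50 = -208.50.
Upper fence = Q3 + 1.5·IQR = 2049.00 + 1354.50 = 3403.50.
1063 lies within [-208.50, 3403.50].

no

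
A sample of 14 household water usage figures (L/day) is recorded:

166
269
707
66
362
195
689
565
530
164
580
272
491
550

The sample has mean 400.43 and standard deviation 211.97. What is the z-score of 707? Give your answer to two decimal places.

1.45

z = (707 − 400.43) / 211.97 = 1.45.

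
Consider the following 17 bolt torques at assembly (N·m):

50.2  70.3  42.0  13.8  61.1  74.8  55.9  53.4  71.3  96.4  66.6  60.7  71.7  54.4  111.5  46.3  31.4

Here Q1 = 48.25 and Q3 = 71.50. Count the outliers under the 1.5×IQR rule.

1

IQR = 23.25; fences at 48.25 − 34.875 = 13.375 and 71.50 + 34.875 = 106.375.
Outside the cutoffs: 111.5.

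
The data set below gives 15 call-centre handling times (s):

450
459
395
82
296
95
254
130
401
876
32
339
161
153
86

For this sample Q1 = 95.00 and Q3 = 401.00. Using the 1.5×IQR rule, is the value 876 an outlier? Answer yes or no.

IQR = Q3 − Q1 = 401.00 − 95.00 = 306.00.
Lower fence = Q1 − 1.5·IQR = 95.00 − 459.00 = -364.00.
Upper fence = Q3 + 1.5·IQR = 401.00 + 459.00 = 860.00.
876 lies above the upper fence.

yes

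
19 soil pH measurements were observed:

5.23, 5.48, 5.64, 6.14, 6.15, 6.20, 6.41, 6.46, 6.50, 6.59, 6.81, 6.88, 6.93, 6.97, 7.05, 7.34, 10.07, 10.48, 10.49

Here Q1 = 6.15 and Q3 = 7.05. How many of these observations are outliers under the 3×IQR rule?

IQR = 0.90; fences at 6.15 − 2.70 = 3.45 and 7.05 + 2.70 = 9.75.
Outside the cutoffs: 10.07, 10.48, 10.49.

3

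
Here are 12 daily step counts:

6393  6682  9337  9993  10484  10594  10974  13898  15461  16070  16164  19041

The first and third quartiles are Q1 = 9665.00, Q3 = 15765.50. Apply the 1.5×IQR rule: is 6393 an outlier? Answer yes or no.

no

IQR = Q3 − Q1 = 15765.50 − 9665.00 = 6100.50.
Lower fence = Q1 − 1.5·IQR = 9665.00 − 9150.75 = 514.25.
Upper fence = Q3 + 1.5·IQR = 15765.50 + 9150.75 = 24916.25.
6393 lies within [514.25, 24916.25].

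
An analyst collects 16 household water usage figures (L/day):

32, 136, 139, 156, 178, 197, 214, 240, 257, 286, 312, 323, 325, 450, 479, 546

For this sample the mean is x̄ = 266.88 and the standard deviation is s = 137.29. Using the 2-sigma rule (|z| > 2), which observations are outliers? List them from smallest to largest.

Cutoffs at x̄ ± 2s: 266.88 ± 2·137.29 = [-7.70, 541.46].
546: z = 2.03, |z| > 2 → outlier.
Every other value lies within [-7.70, 541.46].

546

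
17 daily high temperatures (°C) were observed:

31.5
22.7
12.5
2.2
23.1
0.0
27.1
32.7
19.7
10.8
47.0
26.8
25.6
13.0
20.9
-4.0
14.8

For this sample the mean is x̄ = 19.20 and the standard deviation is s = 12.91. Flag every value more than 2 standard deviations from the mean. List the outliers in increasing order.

Cutoffs at x̄ ± 2s: 19.20 ± 2·12.91 = [-6.62, 45.02].
47.0: z = 2.15, |z| > 2 → outlier.
Every other value lies within [-6.62, 45.02].

47.0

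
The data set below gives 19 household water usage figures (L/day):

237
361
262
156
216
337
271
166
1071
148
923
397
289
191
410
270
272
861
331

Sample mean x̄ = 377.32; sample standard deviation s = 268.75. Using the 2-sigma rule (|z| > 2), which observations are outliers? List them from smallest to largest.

923, 1071

Cutoffs at x̄ ± 2s: 377.32 ± 2·268.75 = [-160.18, 914.82].
923: z = 2.03, |z| > 2 → outlier.
1071: z = 2.58, |z| > 2 → outlier.
Every other value lies within [-160.18, 914.82].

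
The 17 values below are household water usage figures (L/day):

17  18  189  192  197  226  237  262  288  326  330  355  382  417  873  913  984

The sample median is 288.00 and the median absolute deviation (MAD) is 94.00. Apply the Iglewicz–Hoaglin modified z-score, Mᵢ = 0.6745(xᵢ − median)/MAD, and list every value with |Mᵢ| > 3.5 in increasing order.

873, 913, 984

|Mᵢ| > 3.5 ⇔ |xᵢ − 288.00| > 3.5·94.00/0.6745 = 487.77.
So outliers lie outside [-199.77, 775.77].
873: M = 4.20 → outlier.
913: M = 4.48 → outlier.
984: M = 4.99 → outlier.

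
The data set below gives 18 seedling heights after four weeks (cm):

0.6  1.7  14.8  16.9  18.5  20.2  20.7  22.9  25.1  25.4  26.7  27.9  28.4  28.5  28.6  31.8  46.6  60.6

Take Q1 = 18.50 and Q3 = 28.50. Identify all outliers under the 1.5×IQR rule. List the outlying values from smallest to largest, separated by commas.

IQR = Q3 − Q1 = 28.50 − 18.50 = 10.00.
Lower fence = Q1 − 1.5·IQR = 18.50 − 15.00 = 3.50.
Upper fence = Q3 + 1.5·IQR = 28.50 + 15.00 = 43.50.
0.6 < 3.50 → outlier.
1.7 < 3.50 → outlier.
46.6 > 43.50 → outlier.
60.6 > 43.50 → outlier.
All remaining values lie within [3.50, 43.50].

0.6, 1.7, 46.6, 60.6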